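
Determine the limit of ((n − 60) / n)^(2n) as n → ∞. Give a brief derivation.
lim = e^(−120)

Rewrite as (1 − 60/n)^(2n). By the standard limit (1 + x/n)^n → e^x, we have (1 − 60/n)^n → e^(−60), and raising to the 2nd power gives e^(−120).
More precisely, ln[(1 − 60/n)^(2n)] = 2n · ln(1 − 60/n) = 2n · (-60/n + O(1/n^2)) = -120 + O(1/n) → -120.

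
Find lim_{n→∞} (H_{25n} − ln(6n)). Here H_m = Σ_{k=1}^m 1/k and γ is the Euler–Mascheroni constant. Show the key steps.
lim = ln(25/6) + γ

By Euler-Maclaurin, H_m = ln m + γ + O(1/m). So
  H_{25n} − ln(6n) = ln(25n) + γ − ln(6n) + O(1/n)
                       = ln(25/6) + γ + O(1/n).
Hence the limit is ln(25/6) + γ.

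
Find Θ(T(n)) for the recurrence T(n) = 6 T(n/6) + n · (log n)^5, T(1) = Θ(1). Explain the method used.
T(n) = Θ(n · (log n)^6)

Here log_6 6 = 1 and f(n) = n · (log n)^5 = Θ(n^(log_6 6) · (log n)^5). This is the extended Case 2 of the master theorem (f matches the critical exponent up to log factors), giving T(n) = Θ(n^(log_6 6) · (log n)^(5+1)) = Θ(n · (log n)^6).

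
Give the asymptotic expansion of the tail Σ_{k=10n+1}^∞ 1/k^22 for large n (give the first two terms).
Σ_{k>10n} 1/k^22 = 1/(21 · (10n)^21) − 1/(2 · (10n)^22) + O(1/(10n)^23)

Compare to the integral: ∫_{10n}^∞ x^(−22) dx = [−x^(−21)/21]_{10n}^∞ = 1/((22−1)·(10n)^21). The Euler-Maclaurin correction adds −f(10n)/2 = −1/(2·(10n)^22). Euler-Maclaurin then gives
  Σ_{k>10n} 1/k^22 = ∫_{10n}^∞ dx/x^22 − 1/(2·(10n)^22) + O(1/(10n)^23).
(Equivalently this is ζ(22) − Σ_{k≤10n} 1/k^22.)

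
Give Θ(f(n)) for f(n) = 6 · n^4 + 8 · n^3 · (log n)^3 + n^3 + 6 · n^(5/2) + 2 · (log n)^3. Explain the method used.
f(n) ∈ Θ(n^4)

Compare the terms by growth order. For large n, n^a · (log n)^b dominates n^a' · (log n)^b' iff a > a', or (a = a' and b > b'). Ranking the 5 terms shows the dominant one is 6 · n^4. Hence f(n) ∈ Θ(n^4).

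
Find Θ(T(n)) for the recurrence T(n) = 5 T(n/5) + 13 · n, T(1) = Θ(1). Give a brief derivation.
T(n) = Θ(n log n)

log_5 5 = 1, and f(n) = 13 · n = Θ(n^(log_5 5)). This is Case 2 of the master theorem: T(n) = Θ(f(n) · log n) = Θ(n log n).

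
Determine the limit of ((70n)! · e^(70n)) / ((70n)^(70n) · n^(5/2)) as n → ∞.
lim = 0

Stirling: (70n)! ~ sqrt(2π·70n) · (70n/e)^(70n). Hence
  (70n)! · e^(70n) / (70n)^(70n) ~ sqrt(2π·70n).
Dividing by n^(5/2): sqrt(2π·70n) / n^(5/2) = sqrt(2π·70) · n^((1−5)/2), so the expression behaves like sqrt(2π·70) · n^((1−5)/2) → 0.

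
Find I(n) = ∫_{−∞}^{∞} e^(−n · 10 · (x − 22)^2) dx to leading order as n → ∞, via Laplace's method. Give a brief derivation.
I(n) = sqrt(π/(10n))

Here φ(x) = 10 · (x − 22)^2 has its unique minimum at x* = 22 with φ(x*) = 0 and φ''(x*) = 20. Laplace's method gives
  I(n) ~ e^(−n φ(x*)) · sqrt(2π / (n · φ''(x*))) = sqrt(2π / (20n)) = sqrt(π/(10n)).
This is exact: substituting u = (x − 22)·sqrt(10n) gives I(n) = (1/sqrt(10n)) ∫_{−∞}^{∞} e^(−u^2) du = sqrt(π/(10n)).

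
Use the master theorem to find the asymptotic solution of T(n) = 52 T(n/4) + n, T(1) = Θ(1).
T(n) = Θ(n^(log_4 52))

Master theorem: compare f(n) = n to n^(log_4 52) where log_4 52 ≈ 2.850. Since 1 < log_4 52, we have f(n) = O(n^(log_4 52 − ε)) for some ε > 0 — Case 1. Hence T(n) = Θ(n^(log_4 52)).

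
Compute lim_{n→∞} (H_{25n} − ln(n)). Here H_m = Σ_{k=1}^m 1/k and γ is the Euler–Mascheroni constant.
lim = ln 25 + γ

By Euler-Maclaurin, H_m = ln m + γ + O(1/m). So
  H_{25n} − ln(n) = ln(25n) + γ − ln(n) + O(1/n)
                       = ln(25/1) + γ + O(1/n).
Hence the limit is ln(25/1) + γ.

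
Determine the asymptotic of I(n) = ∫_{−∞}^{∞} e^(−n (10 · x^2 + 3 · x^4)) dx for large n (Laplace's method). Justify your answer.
I(n) ~ sqrt(π/(10n))

φ(x) = 10 · x^2 + 3 · x^4 has its unique global minimum at x* = 0 (since φ'(x) = 20x + 12x^3 = 0 only at x = 0 for real x with both coefficients positive, and φ → ∞ as |x| → ∞). At x* = 0, φ(0) = 0 and φ''(0) = 20. Laplace's method then gives
  I(n) ~ sqrt(2π / (n · φ''(0))) · e^(−n φ(0)) = sqrt(2π / (20n)) = sqrt(π/(10n)).
The 3 · x^4 term contributes only at subleading order (an O(1/n) relative correction).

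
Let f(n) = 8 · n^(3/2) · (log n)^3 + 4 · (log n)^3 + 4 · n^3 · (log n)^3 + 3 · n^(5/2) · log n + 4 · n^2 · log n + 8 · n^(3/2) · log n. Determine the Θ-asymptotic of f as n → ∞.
f(n) ∈ Θ(n^3 · (log n)^3)

Compare the terms by growth order. For large n, n^a · (log n)^b dominates n^a' · (log n)^b' iff a > a', or (a = a' and b > b'). Ranking the 6 terms shows the dominant one is 4 · n^3 · (log n)^3. Hence f(n) ∈ Θ(n^3 · (log n)^3).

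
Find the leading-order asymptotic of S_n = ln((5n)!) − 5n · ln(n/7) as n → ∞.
S_n ~ 5n · (ln 35 − 1) + O(ln n)

Stirling: ln((5n)!) = 5n ln(5n) − 5n + O(ln n).
  S_n = 5n ln(5n) − 5n − 5n ln(n/7) + O(ln n)
      = 5n ln(5n) − 5n ln n + 5n ln 7 − 5n + O(ln n)
      = 5n ln 5 + 5n ln 7 − 5n + O(ln n)
      = 5n (ln 35 − 1) + O(ln n).
Numerically ln(35) − 1 ≈ 2.5553.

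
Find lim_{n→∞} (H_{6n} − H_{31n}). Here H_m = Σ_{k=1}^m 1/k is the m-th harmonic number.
lim = ln(6/31)

Euler-Maclaurin gives H_m = ln m + γ + 1/(2m) + O(1/m^2). The γ and O(1/m) terms cancel in the difference:
  H_{6n} − H_{31n} = ln(6n) − ln(31n) + O(1/n) = ln(6/31) + O(1/n).
Hence the limit is ln(6/31).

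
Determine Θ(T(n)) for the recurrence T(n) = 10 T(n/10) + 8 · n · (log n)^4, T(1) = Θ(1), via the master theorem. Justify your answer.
T(n) = Θ(n · (log n)^5)

Here log_10 10 = 1 and f(n) = 8 · n · (log n)^4 = Θ(n^(log_10 10) · (log n)^4). This is the extended Case 2 of the master theorem (f matches the critical exponent up to log factors), giving T(n) = Θ(n^(log_10 10) · (log n)^(4+1)) = Θ(n · (log n)^5).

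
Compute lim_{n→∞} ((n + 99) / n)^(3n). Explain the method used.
lim = e^297

Rewrite as (1 + 99/n)^(3n). By the standard limit (1 + x/n)^n → e^x, we have (1 + 99/n)^n → e^99, and raising to the 3rd power gives e^297.
More precisely, ln[(1 + 99/n)^(3n)] = 3n · ln(1 + 99/n) = 3n · (99/n + O(1/n^2)) = 297 + O(1/n) → 297.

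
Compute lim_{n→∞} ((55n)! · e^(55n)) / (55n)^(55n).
lim = ∞

Stirling: (55n)! ~ sqrt(2π·55n) · (55n/e)^(55n). Hence
  (55n)! · e^(55n) / (55n)^(55n) ~ sqrt(2π·55n) = sqrt(2π·55) · sqrt(n) → ∞.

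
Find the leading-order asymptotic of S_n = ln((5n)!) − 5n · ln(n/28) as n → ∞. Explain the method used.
S_n ~ 5n · (ln 140 − 1) + O(ln n)

Stirling: ln((5n)!) = 5n ln(5n) − 5n + O(ln n).
  S_n = 5n ln(5n) − 5n − 5n ln(n/28) + O(ln n)
      = 5n ln(5n) − 5n ln n + 5n ln 28 − 5n + O(ln n)
      = 5n ln 5 + 5n ln 28 − 5n + O(ln n)
      = 5n (ln 140 − 1) + O(ln n).
Numerically ln(140) − 1 ≈ 3.9416.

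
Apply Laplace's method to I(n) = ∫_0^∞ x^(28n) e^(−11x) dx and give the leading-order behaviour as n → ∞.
I(n) ~ (sqrt(2π·28n) / 11) · (28n/(11e))^(28n)

Write the integrand as exp(28n ln x − 11x) and set f(x) = 28n ln x − 11x. Then f'(x) = 28n/x − 11 = 0 at x* = 28n/11, and f''(x*) = −28n/x*^2 = −11^2/(28n). Laplace's method (interior maximum) gives
  I(n) ~ e^(f(x*)) · sqrt(2π / |f''(x*)|)
        = exp(28n ln(28n/11) − 28n) · sqrt(2π · 28n / 11^2)
        = (28n/11)^(28n) e^(−28n) · sqrt(2π·28n) / 11
        = (sqrt(2π·28n) / 11) · (28n/(11e))^(28n).
This matches Γ(28n+1)/11^(28n+1) with Stirling applied to Γ.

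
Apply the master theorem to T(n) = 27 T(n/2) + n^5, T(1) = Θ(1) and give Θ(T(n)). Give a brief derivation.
T(n) = Θ(n^5)

log_2 27 ≈ 4.755. f(n) = n^5 dominates n^(log_2 27) since 5 > 4.755, and the regularity condition a·f(n/b) = 27·(n/2)^5 = (27/32)·n^5 ≤ c·f(n) holds with c = 27/32 ≈ 0.844 < 1. So this is Case 3: T(n) = Θ(f(n)) = Θ(n^5).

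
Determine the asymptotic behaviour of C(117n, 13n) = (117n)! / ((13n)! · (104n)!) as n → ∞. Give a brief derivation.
C(117n, 13n) ~ (387420489/16777216)^(13n) · sqrt(9/(16π·13n))

Write N = 13n. Apply Stirling to each factorial:
  (9N)! ~ sqrt(2π·9N) · (9N/e)^(9N),
  N! ~ sqrt(2π N) · (N/e)^N,
  (8N)! ~ sqrt(2π·8N) · (8N/e)^(8N).
The exponential factors combine to (9N)^(9N) / (N^N · (8N)^(8N)) = 9^(9N)/8^(8N) = (9^9/8^8)^N = (387420489/16777216)^N.
The square-root prefactors combine to sqrt(2π·9N) / (sqrt(2π N)·sqrt(2π·8N)) = sqrt(9 / (2π·8·N)) = sqrt(9/(16π·13n)).
Substituting N = 13n: C(117n, 13n) ~ (387420489/16777216)^(13n) · sqrt(9/(16π·13n)).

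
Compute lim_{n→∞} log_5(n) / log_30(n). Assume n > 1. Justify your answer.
lim = ln(30) / ln(5) = log_5(30)

Change of base: log_5(n) = ln n / ln 5 and log_30(n) = ln n / ln 30. The ratio is (ln n / ln 5) · (ln 30 / ln n) = ln 30 / ln 5, a constant independent of n. So the limit is ln 30 / ln 5 = log_5(30).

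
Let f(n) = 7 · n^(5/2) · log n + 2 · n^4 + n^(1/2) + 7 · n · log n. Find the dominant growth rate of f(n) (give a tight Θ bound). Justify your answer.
f(n) ∈ Θ(n^4)

Compare the terms by growth order. For large n, n^a · (log n)^b dominates n^a' · (log n)^b' iff a > a', or (a = a' and b > b'). Ranking the 4 terms shows the dominant one is 2 · n^4. Hence f(n) ∈ Θ(n^4).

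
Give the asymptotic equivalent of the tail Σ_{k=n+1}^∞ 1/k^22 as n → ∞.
Σ_{k>n} 1/k^22 ~ 1/(21 · n^21)

Compare to the integral: ∫_{n}^∞ x^(−22) dx = [−x^(−21)/21]_{n}^∞ = 1/((22−1)·n^21). Euler-Maclaurin then gives
  Σ_{k>n} 1/k^22 = ∫_{n}^∞ dx/x^22 − 1/(2·n^22) + O(1/n^23).
(Equivalently this is ζ(22) − Σ_{k≤n} 1/k^22.)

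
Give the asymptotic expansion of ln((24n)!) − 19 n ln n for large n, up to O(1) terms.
ln((24n)!) − 19 n ln n = 5 n ln n + 24(ln 24 − 1) n + (1/2) ln(2π·24n) + O(1/n)

Stirling: ln((24n)!) = 24n ln(24n) − 24n + (1/2) ln(2π·24n) + O(1/n).
Expand 24n ln(24n) = 24n (ln n + ln 24) = 24n ln n + 24n ln 24.
Subtract 19n ln n: leading term is (24 − 19) n ln n = 5 n ln n. The next term is 24n ln 24 − 24n = 24(ln 24 − 1) n. Then the (1/2) ln(2π·24n) correction.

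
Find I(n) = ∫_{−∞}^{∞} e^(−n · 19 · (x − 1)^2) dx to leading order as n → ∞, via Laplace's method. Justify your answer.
I(n) = sqrt(π/(19n))

Here φ(x) = 19 · (x − 1)^2 has its unique minimum at x* = 1 with φ(x*) = 0 and φ''(x*) = 38. Laplace's method gives
  I(n) ~ e^(−n φ(x*)) · sqrt(2π / (n · φ''(x*))) = sqrt(2π / (38n)) = sqrt(π/(19n)).
This is exact: substituting u = (x − 1)·sqrt(19n) gives I(n) = (1/sqrt(19n)) ∫_{−∞}^{∞} e^(−u^2) du = sqrt(π/(19n)).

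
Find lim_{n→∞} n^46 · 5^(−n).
lim = 0

Exponentials with base > 1 dominate every fixed polynomial: for any fixed c, n^c / 5^n → 0 as n → ∞ (e.g. by the ratio test, or by writing 5^n = e^(n ln 5) and noting e^(n ln 5) / n^c → ∞). Hence n^46 · 5^(−n) = n^46 / 5^n → 0.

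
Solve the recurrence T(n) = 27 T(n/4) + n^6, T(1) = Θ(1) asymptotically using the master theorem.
T(n) = Θ(n^6)

log_4 27 ≈ 2.377. f(n) = n^6 dominates n^(log_4 27) since 6 > 2.377, and the regularity condition a·f(n/b) = 27·(n/4)^6 = (27/4096)·n^6 ≤ c·f(n) holds with c = 27/4096 ≈ 0.00659 < 1. So this is Case 3: T(n) = Θ(f(n)) = Θ(n^6).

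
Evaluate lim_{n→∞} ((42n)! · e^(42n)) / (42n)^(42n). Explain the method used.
lim = ∞

Stirling: (42n)! ~ sqrt(2π·42n) · (42n/e)^(42n). Hence
  (42n)! · e^(42n) / (42n)^(42n) ~ sqrt(2π·42n) = sqrt(2π·42) · sqrt(n) → ∞.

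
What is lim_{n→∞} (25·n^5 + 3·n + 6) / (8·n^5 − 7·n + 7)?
lim = 25/8

For large n the leading n^5 terms dominate both numerator and denominator. Dividing top and bottom by n^5, every other term tends to 0, leaving 25/8.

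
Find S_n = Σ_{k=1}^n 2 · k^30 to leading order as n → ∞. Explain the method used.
S_n ~ 2 · n^31 / 31

By integral comparison (Euler-Maclaurin), Σ_{k=1}^n 2 · k^30 = 2 · ∫_0^n x^30 dx + O(n^30) = 2 · n^31/31 + O(n^30). (Equivalently, Faulhaber's formula gives the same leading term.)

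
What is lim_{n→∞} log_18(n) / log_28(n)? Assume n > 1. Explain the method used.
lim = ln(28) / ln(18) = log_18(28)

Change of base: log_18(n) = ln n / ln 18 and log_28(n) = ln n / ln 28. The ratio is (ln n / ln 18) · (ln 28 / ln n) = ln 28 / ln 18, a constant independent of n. So the limit is ln 28 / ln 18 = log_18(28).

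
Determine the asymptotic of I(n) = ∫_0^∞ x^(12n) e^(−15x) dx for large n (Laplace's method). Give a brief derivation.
I(n) ~ (sqrt(2π·12n) / 15) · (12n/(15e))^(12n)

Write the integrand as exp(12n ln x − 15x) and set f(x) = 12n ln x − 15x. Then f'(x) = 12n/x − 15 = 0 at x* = 12n/15, and f''(x*) = −12n/x*^2 = −15^2/(12n). Laplace's method (interior maximum) gives
  I(n) ~ e^(f(x*)) · sqrt(2π / |f''(x*)|)
        = exp(12n ln(12n/15) − 12n) · sqrt(2π · 12n / 15^2)
        = (12n/15)^(12n) e^(−12n) · sqrt(2π·12n) / 15
        = (sqrt(2π·12n) / 15) · (12n/(15e))^(12n).
This matches Γ(12n+1)/15^(12n+1) with Stirling applied to Γ.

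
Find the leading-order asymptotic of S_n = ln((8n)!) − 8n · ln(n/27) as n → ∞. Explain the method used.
S_n ~ 8n · (ln 216 − 1) + O(ln n)

Stirling: ln((8n)!) = 8n ln(8n) − 8n + O(ln n).
  S_n = 8n ln(8n) − 8n − 8n ln(n/27) + O(ln n)
      = 8n ln(8n) − 8n ln n + 8n ln 27 − 8n + O(ln n)
      = 8n ln 8 + 8n ln 27 − 8n + O(ln n)
      = 8n (ln 216 − 1) + O(ln n).
Numerically ln(216) − 1 ≈ 4.3753.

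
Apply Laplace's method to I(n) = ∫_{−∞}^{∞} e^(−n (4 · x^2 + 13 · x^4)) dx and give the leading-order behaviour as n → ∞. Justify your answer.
I(n) ~ sqrt(π/(4n))

φ(x) = 4 · x^2 + 13 · x^4 has its unique global minimum at x* = 0 (since φ'(x) = 8x + 52x^3 = 0 only at x = 0 for real x with both coefficients positive, and φ → ∞ as |x| → ∞). At x* = 0, φ(0) = 0 and φ''(0) = 8. Laplace's method then gives
  I(n) ~ sqrt(2π / (n · φ''(0))) · e^(−n φ(0)) = sqrt(2π / (8n)) = sqrt(π/(4n)).
The 13 · x^4 term contributes only at subleading order (an O(1/n) relative correction).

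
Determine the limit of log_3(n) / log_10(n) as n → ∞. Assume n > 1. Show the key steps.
lim = ln(10) / ln(3) = log_3(10)

Change of base: log_3(n) = ln n / ln 3 and log_10(n) = ln n / ln 10. The ratio is (ln n / ln 3) · (ln 10 / ln n) = ln 10 / ln 3, a constant independent of n. So the limit is ln 10 / ln 3 = log_3(10).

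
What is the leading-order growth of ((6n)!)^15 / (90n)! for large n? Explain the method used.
((6n)!)^15/(90n)! ~ ((2π·6n)^(14/2) / sqrt(15)) · 15^(−15·6n)  →  0

Write N = 6n. Stirling: N! ~ sqrt(2π N)(N/e)^N and (15N)! ~ sqrt(2π·15N)·(15N/e)^(15N).
  (N!)^15/(15N)! ~ (2π N)^(15/2) (N/e)^(15N) / [sqrt(2π·15N) (15N/e)^(15N)]
     = (2π N)^(15/2) / sqrt(2π·15N) · (N/(15N))^(15N)
     = (2π N)^((15−1)/2) / sqrt(15) · 15^(−15N).
Since 15^15 > 1, the factor 15^(−15N) decays exponentially, so the ratio → 0. Substituting N = 6n gives the stated form.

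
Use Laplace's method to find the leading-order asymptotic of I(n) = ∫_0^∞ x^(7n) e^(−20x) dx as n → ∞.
I(n) ~ (sqrt(2π·7n) / 20) · (7n/(20e))^(7n)

Write the integrand as exp(7n ln x − 20x) and set f(x) = 7n ln x − 20x. Then f'(x) = 7n/x − 20 = 0 at x* = 7n/20, and f''(x*) = −7n/x*^2 = −20^2/(7n). Laplace's method (interior maximum) gives
  I(n) ~ e^(f(x*)) · sqrt(2π / |f''(x*)|)
        = exp(7n ln(7n/20) − 7n) · sqrt(2π · 7n / 20^2)
        = (7n/20)^(7n) e^(−7n) · sqrt(2π·7n) / 20
        = (sqrt(2π·7n) / 20) · (7n/(20e))^(7n).
This matches Γ(7n+1)/20^(7n+1) with Stirling applied to Γ.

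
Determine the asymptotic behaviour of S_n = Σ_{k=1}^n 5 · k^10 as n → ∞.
S_n ~ 5 · n^11 / 11

By integral comparison (Euler-Maclaurin), Σ_{k=1}^n 5 · k^10 = 5 · ∫_0^n x^10 dx + O(n^10) = 5 · n^11/11 + O(n^10). (Equivalently, Faulhaber's formula gives the same leading term.)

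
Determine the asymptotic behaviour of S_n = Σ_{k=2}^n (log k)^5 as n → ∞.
S_n ~ n · (log n)^5

By integral comparison, S_n = ∫_1^n (log x)^5 dx + O((log n)^5). For the integral, the leading term of ∫_1^n (log x)^5 dx is n · (log n)^5 (by repeated integration by parts; each step lowers the log-exponent and produces a relatively O(1/log n) correction). Hence S_n ~ n · (log n)^5.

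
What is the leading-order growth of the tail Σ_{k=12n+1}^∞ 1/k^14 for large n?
Σ_{k>12n} 1/k^14 ~ 1/(13 · (12n)^13)

Compare to the integral: ∫_{12n}^∞ x^(−14) dx = [−x^(−13)/13]_{12n}^∞ = 1/((14−1)·(12n)^13). Euler-Maclaurin then gives
  Σ_{k>12n} 1/k^14 = ∫_{12n}^∞ dx/x^14 − 1/(2·(12n)^14) + O(1/(12n)^15).
(Equivalently this is ζ(14) − Σ_{k≤12n} 1/k^14.)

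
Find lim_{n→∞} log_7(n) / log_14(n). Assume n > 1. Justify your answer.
lim = ln(14) / ln(7) = log_7(14)

Change of base: log_7(n) = ln n / ln 7 and log_14(n) = ln n / ln 14. The ratio is (ln n / ln 7) · (ln 14 / ln n) = ln 14 / ln 7, a constant independent of n. So the limit is ln 14 / ln 7 = log_7(14).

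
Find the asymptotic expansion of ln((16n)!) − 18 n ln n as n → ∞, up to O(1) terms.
ln((16n)!) − 18 n ln n = −2 n ln n + 16(ln 16 − 1) n + (1/2) ln(2π·16n) + O(1/n)

Stirling: ln((16n)!) = 16n ln(16n) − 16n + (1/2) ln(2π·16n) + O(1/n).
Expand 16n ln(16n) = 16n (ln n + ln 16) = 16n ln n + 16n ln 16.
Subtract 18n ln n: leading term is (16 − 18) n ln n = −2 n ln n. The next term is 16n ln 16 − 16n = 16(ln 16 − 1) n. Then the (1/2) ln(2π·16n) correction.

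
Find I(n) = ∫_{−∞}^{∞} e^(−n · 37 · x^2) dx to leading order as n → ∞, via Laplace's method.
I(n) = sqrt(π/(37n))

Here φ(x) = 37 · x^2 has its unique minimum at x* = 0 with φ(x*) = 0 and φ''(x*) = 74. Laplace's method gives
  I(n) ~ e^(−n φ(x*)) · sqrt(2π / (n · φ''(x*))) = sqrt(2π / (74n)) = sqrt(π/(37n)).
This is exact: substituting u = (x − 0)·sqrt(37n) gives I(n) = (1/sqrt(37n)) ∫_{−∞}^{∞} e^(−u^2) du = sqrt(π/(37n)).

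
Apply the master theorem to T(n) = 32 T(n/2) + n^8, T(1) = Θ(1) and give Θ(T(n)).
T(n) = Θ(n^8)

log_2 32 ≈ 5.000. f(n) = n^8 dominates n^(log_2 32) since 8 > 5.000, and the regularity condition a·f(n/b) = 32·(n/2)^8 = (32/256)·n^8 ≤ c·f(n) holds with c = 32/256 ≈ 0.125 < 1. So this is Case 3: T(n) = Θ(f(n)) = Θ(n^8).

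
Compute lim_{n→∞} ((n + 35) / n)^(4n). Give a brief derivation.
lim = e^140

Rewrite as (1 + 35/n)^(4n). By the standard limit (1 + x/n)^n → e^x, we have (1 + 35/n)^n → e^35, and raising to the 4th power gives e^140.
More precisely, ln[(1 + 35/n)^(4n)] = 4n · ln(1 + 35/n) = 4n · (35/n + O(1/n^2)) = 140 + O(1/n) → 140.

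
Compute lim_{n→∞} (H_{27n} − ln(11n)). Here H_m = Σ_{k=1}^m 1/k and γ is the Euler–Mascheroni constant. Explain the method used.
lim = ln(27/11) + γ

By Euler-Maclaurin, H_m = ln m + γ + O(1/m). So
  H_{27n} − ln(11n) = ln(27n) + γ − ln(11n) + O(1/n)
                       = ln(27/11) + γ + O(1/n).
Hence the limit is ln(27/11) + γ.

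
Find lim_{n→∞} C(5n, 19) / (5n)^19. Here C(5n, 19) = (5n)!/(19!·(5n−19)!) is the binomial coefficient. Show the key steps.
lim = 1/19! = 1/121645100408832000

With N = 5n → ∞: C(N, 19) / N^19 = [N(N−1)…(N−18)] / (19! · N^19) = (1/19!) · 1 · (1 − 1/(5n)) · … · (1 − 18/(5n)). Each factor → 1 as N → ∞, so the limit is 1/19! = 1/121645100408832000.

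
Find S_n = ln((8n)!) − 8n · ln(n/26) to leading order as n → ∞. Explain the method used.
S_n ~ 8n · (ln 208 − 1) + O(ln n)

Stirling: ln((8n)!) = 8n ln(8n) − 8n + O(ln n).
  S_n = 8n ln(8n) − 8n − 8n ln(n/26) + O(ln n)
      = 8n ln(8n) − 8n ln n + 8n ln 26 − 8n + O(ln n)
      = 8n ln 8 + 8n ln 26 − 8n + O(ln n)
      = 8n (ln 208 − 1) + O(ln n).
Numerically ln(208) − 1 ≈ 4.3375.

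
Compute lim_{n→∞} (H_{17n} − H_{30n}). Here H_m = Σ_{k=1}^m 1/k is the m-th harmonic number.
lim = ln(17/30)

Euler-Maclaurin gives H_m = ln m + γ + 1/(2m) + O(1/m^2). The γ and O(1/m) terms cancel in the difference:
  H_{17n} − H_{30n} = ln(17n) − ln(30n) + O(1/n) = ln(17/30) + O(1/n).
Hence the limit is ln(17/30).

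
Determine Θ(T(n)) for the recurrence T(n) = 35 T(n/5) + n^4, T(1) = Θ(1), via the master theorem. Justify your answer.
T(n) = Θ(n^4)

log_5 35 ≈ 2.209. f(n) = n^4 dominates n^(log_5 35) since 4 > 2.209, and the regularity condition a·f(n/b) = 35·(n/5)^4 = (35/625)·n^4 ≤ c·f(n) holds with c = 35/625 ≈ 0.056 < 1. So this is Case 3: T(n) = Θ(f(n)) = Θ(n^4).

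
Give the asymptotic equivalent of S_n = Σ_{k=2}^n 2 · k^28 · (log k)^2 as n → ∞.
S_n ~ 2 · n^29 · (log n)^2 / 29

By integral comparison, S_n = ∫_1^n 2 · x^28 · (log x)^2 dx + O(n^28 · (log n)^2). For the integral, the leading term of ∫_1^n x^28 (log x)^2 dx is n^29/29 · (log n)^2 (by repeated integration by parts; each step lowers the log-exponent and produces a relatively O(1/log n) correction). Hence S_n ~ 2 · n^29 · (log n)^2 / 29.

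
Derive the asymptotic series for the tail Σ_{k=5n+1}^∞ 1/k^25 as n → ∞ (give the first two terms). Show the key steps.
Σ_{k>5n} 1/k^25 = 1/(24 · (5n)^24) − 1/(2 · (5n)^25) + O(1/(5n)^26)

Compare to the integral: ∫_{5n}^∞ x^(−25) dx = [−x^(−24)/24]_{5n}^∞ = 1/((25−1)·(5n)^24). The Euler-Maclaurin correction adds −f(5n)/2 = −1/(2·(5n)^25). Euler-Maclaurin then gives
  Σ_{k>5n} 1/k^25 = ∫_{5n}^∞ dx/x^25 − 1/(2·(5n)^25) + O(1/(5n)^26).
(Equivalently this is ζ(25) − Σ_{k≤5n} 1/k^25.)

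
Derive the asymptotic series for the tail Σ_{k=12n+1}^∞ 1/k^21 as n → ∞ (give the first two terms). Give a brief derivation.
Σ_{k>12n} 1/k^21 = 1/(20 · (12n)^20) − 1/(2 · (12n)^21) + O(1/(12n)^22)

Compare to the integral: ∫_{12n}^∞ x^(−21) dx = [−x^(−20)/20]_{12n}^∞ = 1/((21−1)·(12n)^20). The Euler-Maclaurin correction adds −f(12n)/2 = −1/(2·(12n)^21). Euler-Maclaurin then gives
  Σ_{k>12n} 1/k^21 = ∫_{12n}^∞ dx/x^21 − 1/(2·(12n)^21) + O(1/(12n)^22).
(Equivalently this is ζ(21) − Σ_{k≤12n} 1/k^21.)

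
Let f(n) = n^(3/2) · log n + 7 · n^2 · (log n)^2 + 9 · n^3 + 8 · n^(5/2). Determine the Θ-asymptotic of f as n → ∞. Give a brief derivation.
f(n) ∈ Θ(n^3)

Compare the terms by growth order. For large n, n^a · (log n)^b dominates n^a' · (log n)^b' iff a > a', or (a = a' and b > b'). Ranking the 4 terms shows the dominant one is 9 · n^3. Hence f(n) ∈ Θ(n^3).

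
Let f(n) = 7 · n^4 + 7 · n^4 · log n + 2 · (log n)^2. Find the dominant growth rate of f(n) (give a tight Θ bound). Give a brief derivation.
f(n) ∈ Θ(n^4 · log n)

Compare the terms by growth order. For large n, n^a · (log n)^b dominates n^a' · (log n)^b' iff a > a', or (a = a' and b > b'). Ranking the 3 terms shows the dominant one is 7 · n^4 · log n. Hence f(n) ∈ Θ(n^4 · log n).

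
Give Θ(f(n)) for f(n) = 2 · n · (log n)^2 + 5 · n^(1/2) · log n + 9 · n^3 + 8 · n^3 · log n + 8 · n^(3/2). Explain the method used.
f(n) ∈ Θ(n^3 · log n)

Compare the terms by growth order. For large n, n^a · (log n)^b dominates n^a' · (log n)^b' iff a > a', or (a = a' and b > b'). Ranking the 5 terms shows the dominant one is 8 · n^3 · log n. Hence f(n) ∈ Θ(n^3 · log n).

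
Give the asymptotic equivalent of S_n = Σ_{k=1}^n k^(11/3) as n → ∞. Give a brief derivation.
S_n ~ (3/14) · n^(14/3)

Integral comparison: Σ_{k=1}^n k^(11/3) = ∫_0^n x^(11/3) dx + O(n^(11/3)). The integral is n^(1 + 11/3) / (1 + 11/3) = n^((11+3)/3) / ((11+3)/3) = (3/14) · n^(14/3).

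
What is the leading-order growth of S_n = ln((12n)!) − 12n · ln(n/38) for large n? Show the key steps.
S_n ~ 12n · (ln 456 − 1) + O(ln n)

Stirling: ln((12n)!) = 12n ln(12n) − 12n + O(ln n).
  S_n = 12n ln(12n) − 12n − 12n ln(n/38) + O(ln n)
      = 12n ln(12n) − 12n ln n + 12n ln 38 − 12n + O(ln n)
      = 12n ln 12 + 12n ln 38 − 12n + O(ln n)
      = 12n (ln 456 − 1) + O(ln n).
Numerically ln(456) − 1 ≈ 5.1225.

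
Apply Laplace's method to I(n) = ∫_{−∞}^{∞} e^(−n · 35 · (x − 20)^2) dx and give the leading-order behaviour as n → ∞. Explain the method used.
I(n) = sqrt(π/(35n))

Here φ(x) = 35 · (x − 20)^2 has its unique minimum at x* = 20 with φ(x*) = 0 and φ''(x*) = 70. Laplace's method gives
  I(n) ~ e^(−n φ(x*)) · sqrt(2π / (n · φ''(x*))) = sqrt(2π / (70n)) = sqrt(π/(35n)).
This is exact: substituting u = (x − 20)·sqrt(35n) gives I(n) = (1/sqrt(35n)) ∫_{−∞}^{∞} e^(−u^2) du = sqrt(π/(35n)).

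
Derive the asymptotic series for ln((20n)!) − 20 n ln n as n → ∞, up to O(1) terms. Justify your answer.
ln((20n)!) − 20 n ln n = 20(ln 20 − 1) n + (1/2) ln(2π·20n) + O(1/n)

Stirling: ln((20n)!) = 20n ln(20n) − 20n + (1/2) ln(2π·20n) + O(1/n).
Since 20n ln(20n) = 20n ln n + 20n ln 20, subtracting 20n ln n cancels the n ln n term exactly. What remains is 20(ln 20 − 1) n + (1/2) ln(2π·20n) + O(1/n).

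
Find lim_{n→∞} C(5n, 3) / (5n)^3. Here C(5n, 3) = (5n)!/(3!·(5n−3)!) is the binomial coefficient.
lim = 1/3! = 1/6

With N = 5n → ∞: C(N, 3) / N^3 = [N(N−1)…(N−2)] / (3! · N^3) = (1/3!) · 1 · (1 − 1/(5n)) · (1 − 2/(5n)). Each factor → 1 as N → ∞, so the limit is 1/3! = 1/6.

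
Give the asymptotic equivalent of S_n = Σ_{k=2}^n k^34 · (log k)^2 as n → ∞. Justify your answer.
S_n ~ n^35 · (log n)^2 / 35

By integral comparison, S_n = ∫_1^n x^34 · (log x)^2 dx + O(n^34 · (log n)^2). For the integral, the leading term of ∫_1^n x^34 (log x)^2 dx is n^35/35 · (log n)^2 (by repeated integration by parts; each step lowers the log-exponent and produces a relatively O(1/log n) correction). Hence S_n ~ n^35 · (log n)^2 / 35.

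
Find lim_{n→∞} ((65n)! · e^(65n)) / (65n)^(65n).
lim = ∞

Stirling: (65n)! ~ sqrt(2π·65n) · (65n/e)^(65n). Hence
  (65n)! · e^(65n) / (65n)^(65n) ~ sqrt(2π·65n) = sqrt(2π·65) · sqrt(n) → ∞.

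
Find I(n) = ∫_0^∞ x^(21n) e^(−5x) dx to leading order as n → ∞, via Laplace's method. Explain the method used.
I(n) ~ (sqrt(2π·21n) / 5) · (21n/(5e))^(21n)

Write the integrand as exp(21n ln x − 5x) and set f(x) = 21n ln x − 5x. Then f'(x) = 21n/x − 5 = 0 at x* = 21n/5, and f''(x*) = −21n/x*^2 = −5^2/(21n). Laplace's method (interior maximum) gives
  I(n) ~ e^(f(x*)) · sqrt(2π / |f''(x*)|)
        = exp(21n ln(21n/5) − 21n) · sqrt(2π · 21n / 5^2)
        = (21n/5)^(21n) e^(−21n) · sqrt(2π·21n) / 5
        = (sqrt(2π·21n) / 5) · (21n/(5e))^(21n).
This matches Γ(21n+1)/5^(21n+1) with Stirling applied to Γ.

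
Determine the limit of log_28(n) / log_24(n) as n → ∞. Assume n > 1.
lim = ln(24) / ln(28) = log_28(24)

Change of base: log_28(n) = ln n / ln 28 and log_24(n) = ln n / ln 24. The ratio is (ln n / ln 28) · (ln 24 / ln n) = ln 24 / ln 28, a constant independent of n. So the limit is ln 24 / ln 28 = log_28(24).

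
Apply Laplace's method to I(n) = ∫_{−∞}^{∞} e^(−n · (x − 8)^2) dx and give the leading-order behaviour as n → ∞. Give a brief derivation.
I(n) = sqrt(π/n)

Here φ(x) = (x − 8)^2 has its unique minimum at x* = 8 with φ(x*) = 0 and φ''(x*) = 2. Laplace's method gives
  I(n) ~ e^(−n φ(x*)) · sqrt(2π / (n · φ''(x*))) = sqrt(2π / (2n)) = sqrt(π/n).
This is exact: substituting u = (x − 8)·sqrt(n) gives I(n) = (1/sqrt(n)) ∫_{−∞}^{∞} e^(−u^2) du = sqrt(π/n).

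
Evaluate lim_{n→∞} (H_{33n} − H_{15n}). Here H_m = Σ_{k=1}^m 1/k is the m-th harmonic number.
lim = ln(33/15) = ln(11/5)

Euler-Maclaurin gives H_m = ln m + γ + 1/(2m) + O(1/m^2). The γ and O(1/m) terms cancel in the difference:
  H_{33n} − H_{15n} = ln(33n) − ln(15n) + O(1/n) = ln(33/15) + O(1/n).
Hence the limit is ln(33/15) = ln(11/5).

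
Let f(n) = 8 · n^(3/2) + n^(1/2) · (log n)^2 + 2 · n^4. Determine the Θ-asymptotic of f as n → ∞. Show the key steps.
f(n) ∈ Θ(n^4)

Compare the terms by growth order. For large n, n^a · (log n)^b dominates n^a' · (log n)^b' iff a > a', or (a = a' and b > b'). Ranking the 3 terms shows the dominant one is 2 · n^4. Hence f(n) ∈ Θ(n^4).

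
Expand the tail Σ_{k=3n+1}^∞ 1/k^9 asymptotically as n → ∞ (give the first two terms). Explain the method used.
Σ_{k>3n} 1/k^9 = 1/(8 · (3n)^8) − 1/(2 · (3n)^9) + O(1/(3n)^10)

Compare to the integral: ∫_{3n}^∞ x^(−9) dx = [−x^(−8)/8]_{3n}^∞ = 1/((9−1)·(3n)^8). The Euler-Maclaurin correction adds −f(3n)/2 = −1/(2·(3n)^9). Euler-Maclaurin then gives
  Σ_{k>3n} 1/k^9 = ∫_{3n}^∞ dx/x^9 − 1/(2·(3n)^9) + O(1/(3n)^10).
(Equivalently this is ζ(9) − Σ_{k≤3n} 1/k^9.)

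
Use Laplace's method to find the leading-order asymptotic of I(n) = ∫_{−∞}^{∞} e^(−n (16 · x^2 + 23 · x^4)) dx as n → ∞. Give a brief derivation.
I(n) ~ sqrt(π/(16n))

φ(x) = 16 · x^2 + 23 · x^4 has its unique global minimum at x* = 0 (since φ'(x) = 32x + 92x^3 = 0 only at x = 0 for real x with both coefficients positive, and φ → ∞ as |x| → ∞). At x* = 0, φ(0) = 0 and φ''(0) = 32. Laplace's method then gives
  I(n) ~ sqrt(2π / (n · φ''(0))) · e^(−n φ(0)) = sqrt(2π / (32n)) = sqrt(π/(16n)).
The 23 · x^4 term contributes only at subleading order (an O(1/n) relative correction).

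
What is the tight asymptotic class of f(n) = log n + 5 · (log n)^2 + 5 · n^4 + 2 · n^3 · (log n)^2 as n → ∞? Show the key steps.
f(n) ∈ Θ(n^4)

Compare the terms by growth order. For large n, n^a · (log n)^b dominates n^a' · (log n)^b' iff a > a', or (a = a' and b > b'). Ranking the 4 terms shows the dominant one is 5 · n^4. Hence f(n) ∈ Θ(n^4).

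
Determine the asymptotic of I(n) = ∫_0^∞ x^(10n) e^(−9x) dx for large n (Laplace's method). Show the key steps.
I(n) ~ (sqrt(2π·10n) / 9) · (10n/(9e))^(10n)

Write the integrand as exp(10n ln x − 9x) and set f(x) = 10n ln x − 9x. Then f'(x) = 10n/x − 9 = 0 at x* = 10n/9, and f''(x*) = −10n/x*^2 = −9^2/(10n). Laplace's method (interior maximum) gives
  I(n) ~ e^(f(x*)) · sqrt(2π / |f''(x*)|)
        = exp(10n ln(10n/9) − 10n) · sqrt(2π · 10n / 9^2)
        = (10n/9)^(10n) e^(−10n) · sqrt(2π·10n) / 9
        = (sqrt(2π·10n) / 9) · (10n/(9e))^(10n).
This matches Γ(10n+1)/9^(10n+1) with Stirling applied to Γ.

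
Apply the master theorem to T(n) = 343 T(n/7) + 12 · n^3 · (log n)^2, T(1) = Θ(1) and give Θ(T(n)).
T(n) = Θ(n^3 · (log n)^3)

Here log_7 343 = 3 and f(n) = 12 · n^3 · (log n)^2 = Θ(n^(log_7 343) · (log n)^2). This is the extended Case 2 of the master theorem (f matches the critical exponent up to log factors), giving T(n) = Θ(n^(log_7 343) · (log n)^(2+1)) = Θ(n^3 · (log n)^3).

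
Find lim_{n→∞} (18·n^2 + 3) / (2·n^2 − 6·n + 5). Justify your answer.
lim = 18/2 = 9

For large n the leading n^2 terms dominate both numerator and denominator. Dividing top and bottom by n^2, every other term tends to 0, leaving 18/2 = 9.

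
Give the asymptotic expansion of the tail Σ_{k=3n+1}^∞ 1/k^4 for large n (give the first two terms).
Σ_{k>3n} 1/k^4 = 1/(3 · (3n)^3) − 1/(2 · (3n)^4) + O(1/(3n)^5)

Compare to the integral: ∫_{3n}^∞ x^(−4) dx = [−x^(−3)/3]_{3n}^∞ = 1/((4−1)·(3n)^3). The Euler-Maclaurin correction adds −f(3n)/2 = −1/(2·(3n)^4). Euler-Maclaurin then gives
  Σ_{k>3n} 1/k^4 = ∫_{3n}^∞ dx/x^4 − 1/(2·(3n)^4) + O(1/(3n)^5).
(Equivalently this is ζ(4) − Σ_{k≤3n} 1/k^4.)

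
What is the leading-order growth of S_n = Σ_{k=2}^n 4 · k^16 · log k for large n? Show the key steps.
S_n ~ 4 · n^17 log n / 17 − 4 · n^17 / 289

By integral comparison, S_n = ∫_1^n 4 · x^16 · log x dx + O(n^16 · log n). For the integral, ∫ x^16 log x dx = n^17 log n / 17 − n^17/289 (integration by parts). Hence S_n ~ 4 · n^17 log n / 17 − 4 · n^17 / 289.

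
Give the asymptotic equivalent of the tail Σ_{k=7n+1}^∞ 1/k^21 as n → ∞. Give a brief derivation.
Σ_{k>7n} 1/k^21 ~ 1/(20 · (7n)^20)

Compare to the integral: ∫_{7n}^∞ x^(−21) dx = [−x^(−20)/20]_{7n}^∞ = 1/((21−1)·(7n)^20). Euler-Maclaurin then gives
  Σ_{k>7n} 1/k^21 = ∫_{7n}^∞ dx/x^21 − 1/(2·(7n)^21) + O(1/(7n)^22).
(Equivalently this is ζ(21) − Σ_{k≤7n} 1/k^21.)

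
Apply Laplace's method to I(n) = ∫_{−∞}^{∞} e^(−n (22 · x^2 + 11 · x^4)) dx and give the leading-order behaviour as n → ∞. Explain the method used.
I(n) ~ sqrt(π/(22n))

φ(x) = 22 · x^2 + 11 · x^4 has its unique global minimum at x* = 0 (since φ'(x) = 44x + 44x^3 = 0 only at x = 0 for real x with both coefficients positive, and φ → ∞ as |x| → ∞). At x* = 0, φ(0) = 0 and φ''(0) = 44. Laplace's method then gives
  I(n) ~ sqrt(2π / (n · φ''(0))) · e^(−n φ(0)) = sqrt(2π / (44n)) = sqrt(π/(22n)).
The 11 · x^4 term contributes only at subleading order (an O(1/n) relative correction).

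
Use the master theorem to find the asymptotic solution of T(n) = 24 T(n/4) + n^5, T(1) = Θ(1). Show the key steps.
T(n) = Θ(n^5)

log_4 24 ≈ 2.292. f(n) = n^5 dominates n^(log_4 24) since 5 > 2.292, and the regularity condition a·f(n/b) = 24·(n/4)^5 = (24/1024)·n^5 ≤ c·f(n) holds with c = 24/1024 ≈ 0.0234 < 1. So this is Case 3: T(n) = Θ(f(n)) = Θ(n^5).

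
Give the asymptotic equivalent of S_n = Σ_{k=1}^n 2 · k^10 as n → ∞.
S_n ~ 2 · n^11 / 11

By integral comparison (Euler-Maclaurin), Σ_{k=1}^n 2 · k^10 = 2 · ∫_0^n x^10 dx + O(n^10) = 2 · n^11/11 + O(n^10). (Equivalently, Faulhaber's formula gives the same leading term.)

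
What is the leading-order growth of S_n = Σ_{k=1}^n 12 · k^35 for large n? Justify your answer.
S_n ~ n^36 / 3

By integral comparison (Euler-Maclaurin), Σ_{k=1}^n 12 · k^35 = 12 · ∫_0^n x^35 dx + O(n^35) = 12 · n^36/36 = n^36 / 3 + O(n^35). (Equivalently, Faulhaber's formula gives the same leading term.)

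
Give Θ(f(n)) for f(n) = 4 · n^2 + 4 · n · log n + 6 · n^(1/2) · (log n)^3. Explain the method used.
f(n) ∈ Θ(n^2)

Compare the terms by growth order. For large n, n^a · (log n)^b dominates n^a' · (log n)^b' iff a > a', or (a = a' and b > b'). Ranking the 3 terms shows the dominant one is 4 · n^2. Hence f(n) ∈ Θ(n^2).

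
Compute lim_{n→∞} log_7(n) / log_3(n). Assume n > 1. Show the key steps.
lim = ln(3) / ln(7) = log_7(3)

Change of base: log_7(n) = ln n / ln 7 and log_3(n) = ln n / ln 3. The ratio is (ln n / ln 7) · (ln 3 / ln n) = ln 3 / ln 7, a constant independent of n. So the limit is ln 3 / ln 7 = log_7(3).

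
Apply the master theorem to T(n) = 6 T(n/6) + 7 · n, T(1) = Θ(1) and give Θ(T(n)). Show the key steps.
T(n) = Θ(n log n)

log_6 6 = 1, and f(n) = 7 · n = Θ(n^(log_6 6)). This is Case 2 of the master theorem: T(n) = Θ(f(n) · log n) = Θ(n log n).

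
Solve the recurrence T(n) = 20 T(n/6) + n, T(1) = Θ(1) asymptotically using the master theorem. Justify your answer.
T(n) = Θ(n^(log_6 20))

Master theorem: compare f(n) = n to n^(log_6 20) where log_6 20 ≈ 1.672. Since 1 < log_6 20, we have f(n) = O(n^(log_6 20 − ε)) for some ε > 0 — Case 1. Hence T(n) = Θ(n^(log_6 20)).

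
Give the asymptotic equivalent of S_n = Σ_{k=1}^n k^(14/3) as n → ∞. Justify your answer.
S_n ~ (3/17) · n^(17/3)

Integral comparison: Σ_{k=1}^n k^(14/3) = ∫_0^n x^(14/3) dx + O(n^(14/3)). The integral is n^(1 + 14/3) / (1 + 14/3) = n^((14+3)/3) / ((14+3)/3) = (3/17) · n^(17/3).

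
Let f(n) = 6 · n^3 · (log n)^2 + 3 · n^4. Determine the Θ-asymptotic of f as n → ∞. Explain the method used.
f(n) ∈ Θ(n^4)

Compare the terms by growth order. For large n, n^a · (log n)^b dominates n^a' · (log n)^b' iff a > a', or (a = a' and b > b'). Ranking the 2 terms shows the dominant one is 3 · n^4. Hence f(n) ∈ Θ(n^4).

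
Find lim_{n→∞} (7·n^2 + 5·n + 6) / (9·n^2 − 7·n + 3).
lim = 7/9

For large n the leading n^2 terms dominate both numerator and denominator. Dividing top and bottom by n^2, every other term tends to 0, leaving 7/9.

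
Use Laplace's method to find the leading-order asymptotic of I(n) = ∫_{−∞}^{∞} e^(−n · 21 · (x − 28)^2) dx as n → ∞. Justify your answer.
I(n) = sqrt(π/(21n))

Here φ(x) = 21 · (x − 28)^2 has its unique minimum at x* = 28 with φ(x*) = 0 and φ''(x*) = 42. Laplace's method gives
  I(n) ~ e^(−n φ(x*)) · sqrt(2π / (n · φ''(x*))) = sqrt(2π / (42n)) = sqrt(π/(21n)).
This is exact: substituting u = (x − 28)·sqrt(21n) gives I(n) = (1/sqrt(21n)) ∫_{−∞}^{∞} e^(−u^2) du = sqrt(π/(21n)).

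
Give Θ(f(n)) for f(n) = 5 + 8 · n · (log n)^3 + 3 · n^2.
f(n) ∈ Θ(n^2)

Compare the terms by growth order. For large n, n^a · (log n)^b dominates n^a' · (log n)^b' iff a > a', or (a = a' and b > b'). Ranking the 3 terms shows the dominant one is 3 · n^2. Hence f(n) ∈ Θ(n^2).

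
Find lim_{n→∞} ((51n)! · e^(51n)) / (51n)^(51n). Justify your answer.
lim = ∞

Stirling: (51n)! ~ sqrt(2π·51n) · (51n/e)^(51n). Hence
  (51n)! · e^(51n) / (51n)^(51n) ~ sqrt(2π·51n) = sqrt(2π·51) · sqrt(n) → ∞.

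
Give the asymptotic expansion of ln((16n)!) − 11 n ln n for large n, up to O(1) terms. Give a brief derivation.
ln((16n)!) − 11 n ln n = 5 n ln n + 16(ln 16 − 1) n + (1/2) ln(2π·16n) + O(1/n)

Stirling: ln((16n)!) = 16n ln(16n) − 16n + (1/2) ln(2π·16n) + O(1/n).
Expand 16n ln(16n) = 16n (ln n + ln 16) = 16n ln n + 16n ln 16.
Subtract 11n ln n: leading term is (16 − 11) n ln n = 5 n ln n. The next term is 16n ln 16 − 16n = 16(ln 16 − 1) n. Then the (1/2) ln(2π·16n) correction.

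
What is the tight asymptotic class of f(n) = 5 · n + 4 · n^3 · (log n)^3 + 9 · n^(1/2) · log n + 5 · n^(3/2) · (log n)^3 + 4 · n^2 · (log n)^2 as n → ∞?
f(n) ∈ Θ(n^3 · (log n)^3)

Compare the terms by growth order. For large n, n^a · (log n)^b dominates n^a' · (log n)^b' iff a > a', or (a = a' and b > b'). Ranking the 5 terms shows the dominant one is 4 · n^3 · (log n)^3. Hence f(n) ∈ Θ(n^3 · (log n)^3).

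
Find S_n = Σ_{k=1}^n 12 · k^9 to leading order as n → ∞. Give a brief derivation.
S_n ~ 6 · n^10 / 5

By integral comparison (Euler-Maclaurin), Σ_{k=1}^n 12 · k^9 = 12 · ∫_0^n x^9 dx + O(n^9) = 12 · n^10/10 = 6 · n^10 / 5 + O(n^9). (Equivalently, Faulhaber's formula gives the same leading term.)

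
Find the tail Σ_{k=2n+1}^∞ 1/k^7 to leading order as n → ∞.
Σ_{k>2n} 1/k^7 ~ 1/(6 · (2n)^6)

Compare to the integral: ∫_{2n}^∞ x^(−7) dx = [−x^(−6)/6]_{2n}^∞ = 1/((7−1)·(2n)^6). Euler-Maclaurin then gives
  Σ_{k>2n} 1/k^7 = ∫_{2n}^∞ dx/x^7 − 1/(2·(2n)^7) + O(1/(2n)^8).
(Equivalently this is ζ(7) − Σ_{k≤2n} 1/k^7.)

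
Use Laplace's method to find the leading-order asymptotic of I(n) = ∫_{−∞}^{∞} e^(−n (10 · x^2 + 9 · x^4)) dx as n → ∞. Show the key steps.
I(n) ~ sqrt(π/(10n))

φ(x) = 10 · x^2 + 9 · x^4 has its unique global minimum at x* = 0 (since φ'(x) = 20x + 36x^3 = 0 only at x = 0 for real x with both coefficients positive, and φ → ∞ as |x| → ∞). At x* = 0, φ(0) = 0 and φ''(0) = 20. Laplace's method then gives
  I(n) ~ sqrt(2π / (n · φ''(0))) · e^(−n φ(0)) = sqrt(2π / (20n)) = sqrt(π/(10n)).
The 9 · x^4 term contributes only at subleading order (an O(1/n) relative correction).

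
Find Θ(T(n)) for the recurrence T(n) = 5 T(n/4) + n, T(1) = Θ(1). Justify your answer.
T(n) = Θ(n^(log_4 5))

Master theorem: compare f(n) = n to n^(log_4 5) where log_4 5 ≈ 1.161. Since 1 < log_4 5, we have f(n) = O(n^(log_4 5 − ε)) for some ε > 0 — Case 1. Hence T(n) = Θ(n^(log_4 5)).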